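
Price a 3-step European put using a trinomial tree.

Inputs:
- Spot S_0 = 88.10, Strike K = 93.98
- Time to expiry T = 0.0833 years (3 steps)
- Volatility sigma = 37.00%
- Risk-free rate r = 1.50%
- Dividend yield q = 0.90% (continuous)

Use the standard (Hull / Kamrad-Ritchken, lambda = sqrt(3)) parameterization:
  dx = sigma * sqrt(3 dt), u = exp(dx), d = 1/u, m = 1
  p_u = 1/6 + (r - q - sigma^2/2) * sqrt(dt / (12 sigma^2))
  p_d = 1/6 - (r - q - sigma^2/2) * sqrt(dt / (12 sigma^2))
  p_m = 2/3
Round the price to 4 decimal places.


dt = T/N = 0.027767; dx = sigma*sqrt(3*dt) = 0.106788
u = exp(dx) = 1.112699; d = 1/u = 0.898716
p_u = 0.158548, p_m = 0.666667, p_d = 0.174786
Discount per step: exp(-r*dt) = 0.999584
Stock lattice S(k, j) with j the centered position index:
  k=0: S(0,+0) = 88.1000
  k=1: S(1,-1) = 79.1769; S(1,+0) = 88.1000; S(1,+1) = 98.0288
  k=2: S(2,-2) = 71.1575; S(2,-1) = 79.1769; S(2,+0) = 88.1000; S(2,+1) = 98.0288; S(2,+2) = 109.0765
  k=3: S(3,-3) = 63.9504; S(3,-2) = 71.1575; S(3,-1) = 79.1769; S(3,+0) = 88.1000; S(3,+1) = 98.0288; S(3,+2) = 109.0765; S(3,+3) = 121.3693
Terminal payoffs V(N, j) = max(K - S_T, 0):
  V(3,-3) = 30.029636; V(3,-2) = 22.822505; V(3,-1) = 14.803139; V(3,+0) = 5.880000; V(3,+1) = 0.000000; V(3,+2) = 0.000000; V(3,+3) = 0.000000
Backward induction: V(k, j) = exp(-r*dt) * [p_u * V(k+1, j+1) + p_m * V(k+1, j) + p_d * V(k+1, j-1)]
  V(2,-2) = exp(-r*dt) * [p_u*14.803139 + p_m*22.822505 + p_d*30.029636] = 22.801257
  V(2,-1) = exp(-r*dt) * [p_u*5.880000 + p_m*14.803139 + p_d*22.822505] = 14.783907
  V(2,+0) = exp(-r*dt) * [p_u*0.000000 + p_m*5.880000 + p_d*14.803139] = 6.504667
  V(2,+1) = exp(-r*dt) * [p_u*0.000000 + p_m*0.000000 + p_d*5.880000] = 1.027312
  V(2,+2) = exp(-r*dt) * [p_u*0.000000 + p_m*0.000000 + p_d*0.000000] = 0.000000
  V(1,-1) = exp(-r*dt) * [p_u*6.504667 + p_m*14.783907 + p_d*22.801257] = 14.866378
  V(1,+0) = exp(-r*dt) * [p_u*1.027312 + p_m*6.504667 + p_d*14.783907] = 7.080388
  V(1,+1) = exp(-r*dt) * [p_u*0.000000 + p_m*1.027312 + p_d*6.504667] = 1.821038
  V(0,+0) = exp(-r*dt) * [p_u*1.821038 + p_m*7.080388 + p_d*14.866378] = 7.604242

Answer: Price = V(0,0) = 7.6042


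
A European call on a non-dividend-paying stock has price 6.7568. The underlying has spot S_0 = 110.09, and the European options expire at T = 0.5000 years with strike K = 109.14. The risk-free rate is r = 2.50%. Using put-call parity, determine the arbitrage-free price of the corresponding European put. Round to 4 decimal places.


Put-call parity: C - P = S_0 * exp(-qT) - K * exp(-rT).
S_0 * exp(-qT) = 110.0900 * 1.00000000 = 110.09000000
K * exp(-rT) = 109.1400 * 0.98757780 = 107.78424115
P = C - S*exp(-qT) + K*exp(-rT)
P = 6.7568 - 110.09000000 + 107.78424115 = 4.4510

Answer: Put price = 4.4510


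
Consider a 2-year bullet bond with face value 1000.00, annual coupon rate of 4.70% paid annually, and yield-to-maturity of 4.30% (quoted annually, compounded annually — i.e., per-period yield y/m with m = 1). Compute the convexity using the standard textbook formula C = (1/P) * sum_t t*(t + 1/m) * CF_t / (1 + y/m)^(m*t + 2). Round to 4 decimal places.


Answer: Convexity = 5.3510

Derivation:
Coupon per period c = face * coupon_rate / m = 47.000000
Periods per year m = 1; per-period yield y/m = 0.043000
Number of cashflows N = 2
Cashflows (t years, CF_t, discount factor 1/(1+y/m)^(m*t), PV):
  t = 1.0000: CF_t = 47.000000, DF = 0.958773, PV = 45.062320
  t = 2.0000: CF_t = 1047.000000, DF = 0.919245, PV = 962.449752
Price P = sum_t PV_t = 1007.512072
Convexity numerator sum_t t*(t + 1/m) * CF_t / (1+y/m)^(m*t + 2):
  t = 1.0000: term = 82.846645
  t = 2.0000: term = 5308.364038
Convexity = (1/P) * sum = 5391.210684 / 1007.512072 = 5.351013


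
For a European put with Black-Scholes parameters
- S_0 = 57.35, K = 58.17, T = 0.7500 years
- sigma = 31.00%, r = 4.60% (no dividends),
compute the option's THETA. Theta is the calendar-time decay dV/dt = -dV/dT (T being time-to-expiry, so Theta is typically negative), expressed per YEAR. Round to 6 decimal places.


Answer: Theta = -2.652778

Derivation:
d1 = 0.2098596922; d2 = -0.0586081830
phi(d1) = 0.3902533722; exp(-qT) = 1.0000000000; exp(-rT) = 0.9660883397
Theta = -S*exp(-qT)*phi(d1)*sigma/(2*sqrt(T)) + r*K*exp(-rT)*N(-d2) - q*S*exp(-qT)*N(-d1)
N(-d1) = 0.4168885913; N(-d2) = 0.5233679036; sqrt(T) = 0.8660254038
Term 1 = -57.3500 * 1.0000000000 * 0.3902533722 * 0.3100 / (2 * 0.8660254038) = -4.0057252058
Term 2 = 0.0460 * 58.1700 * 0.9660883397 * 0.5233679036 = 1.3529471158
Term 3 = 0 (no dividend yield, q = 0)
Theta = -4.0057252058 + (1.3529471158) + (0.0000000000) = -2.652778


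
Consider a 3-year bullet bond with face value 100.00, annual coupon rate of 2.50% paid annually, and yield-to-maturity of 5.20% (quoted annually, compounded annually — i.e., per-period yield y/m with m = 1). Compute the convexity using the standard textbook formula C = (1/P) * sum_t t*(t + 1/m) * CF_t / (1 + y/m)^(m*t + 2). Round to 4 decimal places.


Answer: Convexity = 10.4792

Derivation:
Coupon per period c = face * coupon_rate / m = 2.500000
Periods per year m = 1; per-period yield y/m = 0.052000
Number of cashflows N = 3
Cashflows (t years, CF_t, discount factor 1/(1+y/m)^(m*t), PV):
  t = 1.0000: CF_t = 2.500000, DF = 0.950570, PV = 2.376426
  t = 2.0000: CF_t = 2.500000, DF = 0.903584, PV = 2.258960
  t = 3.0000: CF_t = 102.500000, DF = 0.858920, PV = 88.039313
Price P = sum_t PV_t = 92.674699
Convexity numerator sum_t t*(t + 1/m) * CF_t / (1+y/m)^(m*t + 2):
  t = 1.0000: term = 4.294601
  t = 2.0000: term = 12.246960
  t = 3.0000: term = 954.610951
Convexity = (1/P) * sum = 971.152512 / 92.674699 = 10.479155


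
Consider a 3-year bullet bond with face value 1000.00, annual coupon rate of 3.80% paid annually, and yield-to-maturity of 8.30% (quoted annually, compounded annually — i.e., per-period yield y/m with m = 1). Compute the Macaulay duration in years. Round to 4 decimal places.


Answer: Macaulay duration = 2.8841 years

Derivation:
Coupon per period c = face * coupon_rate / m = 38.000000
Periods per year m = 1; per-period yield y/m = 0.083000
Number of cashflows N = 3
Cashflows (t years, CF_t, discount factor 1/(1+y/m)^(m*t), PV):
  t = 1.0000: CF_t = 38.000000, DF = 0.923361, PV = 35.087719
  t = 2.0000: CF_t = 38.000000, DF = 0.852596, PV = 32.398633
  t = 3.0000: CF_t = 1038.000000, DF = 0.787254, PV = 817.169189
Price P = sum_t PV_t = 884.655542
Macaulay numerator sum_t t * PV_t:
  t * PV_t at t = 1.0000: 35.087719
  t * PV_t at t = 2.0000: 64.797266
  t * PV_t at t = 3.0000: 2451.507568
Macaulay duration D = (sum_t t * PV_t) / P = 2551.392553 / 884.655542 = 2.884052


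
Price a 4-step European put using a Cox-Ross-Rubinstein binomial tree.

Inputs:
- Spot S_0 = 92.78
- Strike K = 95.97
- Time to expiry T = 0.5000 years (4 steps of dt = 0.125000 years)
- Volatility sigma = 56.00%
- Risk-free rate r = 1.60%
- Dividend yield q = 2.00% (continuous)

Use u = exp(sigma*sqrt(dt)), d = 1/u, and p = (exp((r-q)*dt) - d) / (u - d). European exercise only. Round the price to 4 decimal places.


Answer: Price = V(0,0) = 16.0601

Derivation:
dt = T/N = 0.125000
u = exp(sigma*sqrt(dt)) = 1.218950; d = 1/u = 0.820378
p = (exp((r-q)*dt) - d) / (u - d) = 0.449409
Discount per step: exp(-r*dt) = 0.998002
Stock lattice S(k, i) with i counting down-moves:
  k=0: S(0,0) = 92.7800
  k=1: S(1,0) = 113.0942; S(1,1) = 76.1147
  k=2: S(2,0) = 137.8562; S(2,1) = 92.7800; S(2,2) = 62.4428
  k=3: S(3,0) = 168.0398; S(3,1) = 113.0942; S(3,2) = 76.1147; S(3,3) = 51.2267
  k=4: S(4,0) = 204.8321; S(4,1) = 137.8562; S(4,2) = 92.7800; S(4,3) = 62.4428; S(4,4) = 42.0253
Terminal payoffs V(N, i) = max(K - S_T, 0):
  V(4,0) = 0.000000; V(4,1) = 0.000000; V(4,2) = 3.190000; V(4,3) = 33.527177; V(4,4) = 53.944713
Backward induction: V(k, i) = exp(-r*dt) * [p * V(k+1, i) + (1-p) * V(k+1, i+1)].
  V(3,0) = exp(-r*dt) * [p*0.000000 + (1-p)*0.000000] = 0.000000
  V(3,1) = exp(-r*dt) * [p*0.000000 + (1-p)*3.190000] = 1.752875
  V(3,2) = exp(-r*dt) * [p*3.190000 + (1-p)*33.527177] = 19.853617
  V(3,3) = exp(-r*dt) * [p*33.527177 + (1-p)*53.944713] = 44.679432
  V(2,0) = exp(-r*dt) * [p*0.000000 + (1-p)*1.752875] = 0.963188
  V(2,1) = exp(-r*dt) * [p*1.752875 + (1-p)*19.853617] = 11.695558
  V(2,2) = exp(-r*dt) * [p*19.853617 + (1-p)*44.679432] = 33.455499
  V(1,0) = exp(-r*dt) * [p*0.963188 + (1-p)*11.695558] = 6.858599
  V(1,1) = exp(-r*dt) * [p*11.695558 + (1-p)*33.455499] = 23.629071
  V(0,0) = exp(-r*dt) * [p*6.858599 + (1-p)*23.629071] = 16.060111


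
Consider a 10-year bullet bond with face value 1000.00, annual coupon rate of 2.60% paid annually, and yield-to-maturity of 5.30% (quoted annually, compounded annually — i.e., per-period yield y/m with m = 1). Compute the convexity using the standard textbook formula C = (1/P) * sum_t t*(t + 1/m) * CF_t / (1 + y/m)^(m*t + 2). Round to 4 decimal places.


Answer: Convexity = 83.2539

Derivation:
Coupon per period c = face * coupon_rate / m = 26.000000
Periods per year m = 1; per-period yield y/m = 0.053000
Number of cashflows N = 10
Cashflows (t years, CF_t, discount factor 1/(1+y/m)^(m*t), PV):
  t = 1.0000: CF_t = 26.000000, DF = 0.949668, PV = 24.691358
  t = 2.0000: CF_t = 26.000000, DF = 0.901869, PV = 23.448583
  t = 3.0000: CF_t = 26.000000, DF = 0.856475, PV = 22.268360
  t = 4.0000: CF_t = 26.000000, DF = 0.813367, PV = 21.147540
  t = 5.0000: CF_t = 26.000000, DF = 0.772428, PV = 20.083134
  t = 6.0000: CF_t = 26.000000, DF = 0.733550, PV = 19.072302
  t = 7.0000: CF_t = 26.000000, DF = 0.696629, PV = 18.112348
  t = 8.0000: CF_t = 26.000000, DF = 0.661566, PV = 17.200710
  t = 9.0000: CF_t = 26.000000, DF = 0.628268, PV = 16.334957
  t = 10.0000: CF_t = 1026.000000, DF = 0.596645, PV = 612.158168
Price P = sum_t PV_t = 794.517462
Convexity numerator sum_t t*(t + 1/m) * CF_t / (1+y/m)^(m*t + 2):
  t = 1.0000: term = 44.536720
  t = 2.0000: term = 126.885242
  t = 3.0000: term = 240.997611
  t = 4.0000: term = 381.446045
  t = 5.0000: term = 543.370435
  t = 6.0000: term = 722.429828
  t = 7.0000: term = 914.757617
  t = 8.0000: term = 1116.920167
  t = 9.0000: term = 1325.878641
  t = 10.0000: term = 60729.484089
Convexity = (1/P) * sum = 66146.706395 / 794.517462 = 83.253937


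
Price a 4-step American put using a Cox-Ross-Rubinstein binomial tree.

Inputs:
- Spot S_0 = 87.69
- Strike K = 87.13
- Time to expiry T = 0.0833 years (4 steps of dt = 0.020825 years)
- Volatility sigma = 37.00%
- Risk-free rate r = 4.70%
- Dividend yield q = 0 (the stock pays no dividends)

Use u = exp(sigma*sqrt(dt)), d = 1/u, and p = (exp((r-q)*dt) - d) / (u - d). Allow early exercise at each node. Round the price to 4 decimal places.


dt = T/N = 0.020825
u = exp(sigma*sqrt(dt)) = 1.054845; d = 1/u = 0.948006
p = (exp((r-q)*dt) - d) / (u - d) = 0.495820
Discount per step: exp(-r*dt) = 0.999022
Stock lattice S(k, i) with i counting down-moves:
  k=0: S(0,0) = 87.6900
  k=1: S(1,0) = 92.4994; S(1,1) = 83.1307
  k=2: S(2,0) = 97.5726; S(2,1) = 87.6900; S(2,2) = 78.8084
  k=3: S(3,0) = 102.9240; S(3,1) = 92.4994; S(3,2) = 83.1307; S(3,3) = 74.7108
  k=4: S(4,0) = 108.5689; S(4,1) = 97.5726; S(4,2) = 87.6900; S(4,3) = 78.8084; S(4,4) = 70.8263
Terminal payoffs V(N, i) = max(K - S_T, 0):
  V(4,0) = 0.000000; V(4,1) = 0.000000; V(4,2) = 0.000000; V(4,3) = 8.321612; V(4,4) = 16.303658
Backward induction: V(k, i) = exp(-r*dt) * [p * V(k+1, i) + (1-p) * V(k+1, i+1)]; then take max(V_cont, immediate exercise) for American.
  V(3,0) = exp(-r*dt) * [p*0.000000 + (1-p)*0.000000] = 0.000000; exercise = 0.000000; V(3,0) = max -> 0.000000
  V(3,1) = exp(-r*dt) * [p*0.000000 + (1-p)*0.000000] = 0.000000; exercise = 0.000000; V(3,1) = max -> 0.000000
  V(3,2) = exp(-r*dt) * [p*0.000000 + (1-p)*8.321612] = 4.191484; exercise = 3.999335; V(3,2) = max -> 4.191484
  V(3,3) = exp(-r*dt) * [p*8.321612 + (1-p)*16.303658] = 12.333920; exercise = 12.419159; V(3,3) = max -> 12.419159
  V(2,0) = exp(-r*dt) * [p*0.000000 + (1-p)*0.000000] = 0.000000; exercise = 0.000000; V(2,0) = max -> 0.000000
  V(2,1) = exp(-r*dt) * [p*0.000000 + (1-p)*4.191484] = 2.111194; exercise = 0.000000; V(2,1) = max -> 2.111194
  V(2,2) = exp(-r*dt) * [p*4.191484 + (1-p)*12.419159] = 8.331552; exercise = 8.321612; V(2,2) = max -> 8.331552
  V(1,0) = exp(-r*dt) * [p*0.000000 + (1-p)*2.111194] = 1.063380; exercise = 0.000000; V(1,0) = max -> 1.063380
  V(1,1) = exp(-r*dt) * [p*2.111194 + (1-p)*8.331552] = 5.242238; exercise = 3.999335; V(1,1) = max -> 5.242238
  V(0,0) = exp(-r*dt) * [p*1.063380 + (1-p)*5.242238] = 3.167174; exercise = 0.000000; V(0,0) = max -> 3.167174

Answer: Price = V(0,0) = 3.1672


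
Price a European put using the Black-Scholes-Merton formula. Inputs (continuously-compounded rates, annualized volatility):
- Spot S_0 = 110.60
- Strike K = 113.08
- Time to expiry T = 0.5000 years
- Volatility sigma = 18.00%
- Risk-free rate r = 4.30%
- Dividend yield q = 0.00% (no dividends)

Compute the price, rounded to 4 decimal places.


Answer: Price = 5.6515

Derivation:
d1 = (ln(S/K) + (r - q + 0.5*sigma^2) * T) / (sigma * sqrt(T)) = 0.05833282
d2 = d1 - sigma * sqrt(T) = -0.06894640
exp(-rT) = 0.97872948; exp(-qT) = 1.00000000
P = K * exp(-rT) * N(-d2) - S_0 * exp(-qT) * N(-d1)
N(-d1) = 0.47674176; N(-d2) = 0.52748386
P = 113.0800 * 0.97872948 * 0.52748386 - 110.6000 * 1.00000000 * 0.47674176 = 5.6515


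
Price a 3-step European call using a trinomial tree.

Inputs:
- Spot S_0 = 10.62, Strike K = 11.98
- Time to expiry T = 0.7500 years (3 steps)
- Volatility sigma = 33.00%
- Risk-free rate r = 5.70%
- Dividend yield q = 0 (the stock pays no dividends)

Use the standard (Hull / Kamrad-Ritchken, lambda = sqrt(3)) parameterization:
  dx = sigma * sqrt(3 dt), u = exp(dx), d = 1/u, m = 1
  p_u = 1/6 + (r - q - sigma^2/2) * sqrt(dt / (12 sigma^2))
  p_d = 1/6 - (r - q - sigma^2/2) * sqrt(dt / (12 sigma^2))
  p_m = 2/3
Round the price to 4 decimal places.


dt = T/N = 0.250000; dx = sigma*sqrt(3*dt) = 0.285788
u = exp(dx) = 1.330811; d = 1/u = 0.751422
p_u = 0.167782, p_m = 0.666667, p_d = 0.165551
Discount per step: exp(-r*dt) = 0.985851
Stock lattice S(k, j) with j the centered position index:
  k=0: S(0,+0) = 10.6200
  k=1: S(1,-1) = 7.9801; S(1,+0) = 10.6200; S(1,+1) = 14.1332
  k=2: S(2,-2) = 5.9964; S(2,-1) = 7.9801; S(2,+0) = 10.6200; S(2,+1) = 14.1332; S(2,+2) = 18.8086
  k=3: S(3,-3) = 4.5058; S(3,-2) = 5.9964; S(3,-1) = 7.9801; S(3,+0) = 10.6200; S(3,+1) = 14.1332; S(3,+2) = 18.8086; S(3,+3) = 25.0307
Terminal payoffs V(N, j) = max(S_T - K, 0):
  V(3,-3) = 0.000000; V(3,-2) = 0.000000; V(3,-1) = 0.000000; V(3,+0) = 0.000000; V(3,+1) = 2.153211; V(3,+2) = 6.828630; V(3,+3) = 13.050727
Backward induction: V(k, j) = exp(-r*dt) * [p_u * V(k+1, j+1) + p_m * V(k+1, j) + p_d * V(k+1, j-1)]
  V(2,-2) = exp(-r*dt) * [p_u*0.000000 + p_m*0.000000 + p_d*0.000000] = 0.000000
  V(2,-1) = exp(-r*dt) * [p_u*0.000000 + p_m*0.000000 + p_d*0.000000] = 0.000000
  V(2,+0) = exp(-r*dt) * [p_u*2.153211 + p_m*0.000000 + p_d*0.000000] = 0.356158
  V(2,+1) = exp(-r*dt) * [p_u*6.828630 + p_m*2.153211 + p_d*0.000000] = 2.544674
  V(2,+2) = exp(-r*dt) * [p_u*13.050727 + p_m*6.828630 + p_d*2.153211] = 6.998127
  V(1,-1) = exp(-r*dt) * [p_u*0.356158 + p_m*0.000000 + p_d*0.000000] = 0.058911
  V(1,+0) = exp(-r*dt) * [p_u*2.544674 + p_m*0.356158 + p_d*0.000000] = 0.654989
  V(1,+1) = exp(-r*dt) * [p_u*6.998127 + p_m*2.544674 + p_d*0.356158] = 2.888121
  V(0,+0) = exp(-r*dt) * [p_u*2.888121 + p_m*0.654989 + p_d*0.058911] = 0.917814

Answer: Price = V(0,0) = 0.9178


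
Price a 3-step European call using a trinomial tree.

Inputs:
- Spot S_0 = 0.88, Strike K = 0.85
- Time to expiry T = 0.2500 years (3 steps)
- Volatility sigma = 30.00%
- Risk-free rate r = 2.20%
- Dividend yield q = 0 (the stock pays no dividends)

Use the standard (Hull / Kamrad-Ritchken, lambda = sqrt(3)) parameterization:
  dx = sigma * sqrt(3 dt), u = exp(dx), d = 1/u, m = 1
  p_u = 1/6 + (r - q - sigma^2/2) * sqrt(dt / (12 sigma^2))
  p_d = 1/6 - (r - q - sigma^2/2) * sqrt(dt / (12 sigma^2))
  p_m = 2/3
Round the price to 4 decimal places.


Answer: Price = V(0,0) = 0.0705

Derivation:
dt = T/N = 0.083333; dx = sigma*sqrt(3*dt) = 0.150000
u = exp(dx) = 1.161834; d = 1/u = 0.860708
p_u = 0.160278, p_m = 0.666667, p_d = 0.173056
Discount per step: exp(-r*dt) = 0.998168
Stock lattice S(k, j) with j the centered position index:
  k=0: S(0,+0) = 0.8800
  k=1: S(1,-1) = 0.7574; S(1,+0) = 0.8800; S(1,+1) = 1.0224
  k=2: S(2,-2) = 0.6519; S(2,-1) = 0.7574; S(2,+0) = 0.8800; S(2,+1) = 1.0224; S(2,+2) = 1.1879
  k=3: S(3,-3) = 0.5611; S(3,-2) = 0.6519; S(3,-1) = 0.7574; S(3,+0) = 0.8800; S(3,+1) = 1.0224; S(3,+2) = 1.1879; S(3,+3) = 1.3801
Terminal payoffs V(N, j) = max(S_T - K, 0):
  V(3,-3) = 0.000000; V(3,-2) = 0.000000; V(3,-1) = 0.000000; V(3,+0) = 0.030000; V(3,+1) = 0.172414; V(3,+2) = 0.337876; V(3,+3) = 0.530115
Backward induction: V(k, j) = exp(-r*dt) * [p_u * V(k+1, j+1) + p_m * V(k+1, j) + p_d * V(k+1, j-1)]
  V(2,-2) = exp(-r*dt) * [p_u*0.000000 + p_m*0.000000 + p_d*0.000000] = 0.000000
  V(2,-1) = exp(-r*dt) * [p_u*0.030000 + p_m*0.000000 + p_d*0.000000] = 0.004800
  V(2,+0) = exp(-r*dt) * [p_u*0.172414 + p_m*0.030000 + p_d*0.000000] = 0.047547
  V(2,+1) = exp(-r*dt) * [p_u*0.337876 + p_m*0.172414 + p_d*0.030000] = 0.173969
  V(2,+2) = exp(-r*dt) * [p_u*0.530115 + p_m*0.337876 + p_d*0.172414] = 0.339430
  V(1,-1) = exp(-r*dt) * [p_u*0.047547 + p_m*0.004800 + p_d*0.000000] = 0.010801
  V(1,+0) = exp(-r*dt) * [p_u*0.173969 + p_m*0.047547 + p_d*0.004800] = 0.060301
  V(1,+1) = exp(-r*dt) * [p_u*0.339430 + p_m*0.173969 + p_d*0.047547] = 0.178284
  V(0,+0) = exp(-r*dt) * [p_u*0.178284 + p_m*0.060301 + p_d*0.010801] = 0.070515


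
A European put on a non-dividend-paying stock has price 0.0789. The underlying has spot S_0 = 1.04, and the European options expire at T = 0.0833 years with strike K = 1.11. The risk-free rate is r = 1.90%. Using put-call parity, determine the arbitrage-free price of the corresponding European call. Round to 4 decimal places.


Put-call parity: C - P = S_0 * exp(-qT) - K * exp(-rT).
S_0 * exp(-qT) = 1.0400 * 1.00000000 = 1.04000000
K * exp(-rT) = 1.1100 * 0.99841855 = 1.10824459
C = P + S*exp(-qT) - K*exp(-rT)
C = 0.0789 + 1.04000000 - 1.10824459 = 0.0107

Answer: Call price = 0.0107


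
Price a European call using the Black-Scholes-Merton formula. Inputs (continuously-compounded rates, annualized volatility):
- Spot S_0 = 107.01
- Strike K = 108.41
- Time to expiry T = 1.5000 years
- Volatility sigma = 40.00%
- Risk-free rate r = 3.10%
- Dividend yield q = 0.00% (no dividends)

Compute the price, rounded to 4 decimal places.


Answer: Price = 22.1752

Derivation:
d1 = (ln(S/K) + (r - q + 0.5*sigma^2) * T) / (sigma * sqrt(T)) = 0.31333455
d2 = d1 - sigma * sqrt(T) = -0.17656340
exp(-rT) = 0.95456456; exp(-qT) = 1.00000000
C = S_0 * exp(-qT) * N(d1) - K * exp(-rT) * N(d2)
N(d1) = 0.62298675; N(d2) = 0.42992567
C = 107.0100 * 1.00000000 * 0.62298675 - 108.4100 * 0.95456456 * 0.42992567 = 22.1752


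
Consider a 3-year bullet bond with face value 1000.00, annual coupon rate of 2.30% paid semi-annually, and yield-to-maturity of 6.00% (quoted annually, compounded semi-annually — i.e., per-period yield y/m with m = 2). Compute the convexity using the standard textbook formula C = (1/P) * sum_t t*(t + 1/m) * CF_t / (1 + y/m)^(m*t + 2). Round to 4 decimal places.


Answer: Convexity = 9.5054

Derivation:
Coupon per period c = face * coupon_rate / m = 11.500000
Periods per year m = 2; per-period yield y/m = 0.030000
Number of cashflows N = 6
Cashflows (t years, CF_t, discount factor 1/(1+y/m)^(m*t), PV):
  t = 0.5000: CF_t = 11.500000, DF = 0.970874, PV = 11.165049
  t = 1.0000: CF_t = 11.500000, DF = 0.942596, PV = 10.839853
  t = 1.5000: CF_t = 11.500000, DF = 0.915142, PV = 10.524129
  t = 2.0000: CF_t = 11.500000, DF = 0.888487, PV = 10.217601
  t = 2.5000: CF_t = 11.500000, DF = 0.862609, PV = 9.920001
  t = 3.0000: CF_t = 1011.500000, DF = 0.837484, PV = 847.115326
Price P = sum_t PV_t = 899.781958
Convexity numerator sum_t t*(t + 1/m) * CF_t / (1+y/m)^(m*t + 2):
  t = 0.5000: term = 5.262065
  t = 1.0000: term = 15.326402
  t = 1.5000: term = 29.760003
  t = 2.0000: term = 48.155345
  t = 2.5000: term = 70.129143
  t = 3.0000: term = 8384.118125
Convexity = (1/P) * sum = 8552.751082 / 899.781958 = 9.505360


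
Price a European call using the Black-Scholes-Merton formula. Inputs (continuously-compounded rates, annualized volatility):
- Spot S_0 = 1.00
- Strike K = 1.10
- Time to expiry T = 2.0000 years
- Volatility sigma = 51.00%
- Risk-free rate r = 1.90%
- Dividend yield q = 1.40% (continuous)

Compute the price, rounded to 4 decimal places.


Answer: Price = 0.2447

Derivation:
d1 = (ln(S/K) + (r - q + 0.5*sigma^2) * T) / (sigma * sqrt(T)) = 0.24234327
d2 = d1 - sigma * sqrt(T) = -0.47890565
exp(-rT) = 0.96271294; exp(-qT) = 0.97238837
C = S_0 * exp(-qT) * N(d1) - K * exp(-rT) * N(d2)
N(d1) = 0.59574291; N(d2) = 0.31600288
C = 1.0000 * 0.97238837 * 0.59574291 - 1.1000 * 0.96271294 * 0.31600288 = 0.2447


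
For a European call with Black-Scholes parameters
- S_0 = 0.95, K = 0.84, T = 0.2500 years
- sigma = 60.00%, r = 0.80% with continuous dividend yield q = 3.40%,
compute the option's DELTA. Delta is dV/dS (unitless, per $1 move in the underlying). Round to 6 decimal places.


Answer: Delta = 0.698929

Derivation:
d1 = 0.5385336425; d2 = 0.2385336425
phi(d1) = 0.3450907768; exp(-qT) = 0.9915360229; exp(-rT) = 0.9980019987
N(d1) = 0.7048956573
Delta = exp(-qT) * N(d1) = 0.9915360229 * 0.7048956573 = 0.698929


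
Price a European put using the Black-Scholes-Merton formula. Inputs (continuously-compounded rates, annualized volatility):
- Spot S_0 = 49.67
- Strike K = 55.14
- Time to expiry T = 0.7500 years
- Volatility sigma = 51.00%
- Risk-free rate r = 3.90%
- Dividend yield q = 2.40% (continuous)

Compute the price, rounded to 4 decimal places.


d1 = (ln(S/K) + (r - q + 0.5*sigma^2) * T) / (sigma * sqrt(T)) = 0.00976565
d2 = d1 - sigma * sqrt(T) = -0.43190731
exp(-rT) = 0.97117364; exp(-qT) = 0.98216103
P = K * exp(-rT) * N(-d2) - S_0 * exp(-qT) * N(-d1)
N(-d1) = 0.49610413; N(-d2) = 0.66709561
P = 55.1400 * 0.97117364 * 0.66709561 - 49.6700 * 0.98216103 * 0.49610413 = 11.5214

Answer: Price = 11.5214


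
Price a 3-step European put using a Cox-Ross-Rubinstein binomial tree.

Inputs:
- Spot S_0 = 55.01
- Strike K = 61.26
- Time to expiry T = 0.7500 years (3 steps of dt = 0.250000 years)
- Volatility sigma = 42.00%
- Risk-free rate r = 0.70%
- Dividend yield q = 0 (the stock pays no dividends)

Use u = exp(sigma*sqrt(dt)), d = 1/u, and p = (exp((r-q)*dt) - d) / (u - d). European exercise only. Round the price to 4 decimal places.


Answer: Price = V(0,0) = 11.9914

Derivation:
dt = T/N = 0.250000
u = exp(sigma*sqrt(dt)) = 1.233678; d = 1/u = 0.810584
p = (exp((r-q)*dt) - d) / (u - d) = 0.451832
Discount per step: exp(-r*dt) = 0.998252
Stock lattice S(k, i) with i counting down-moves:
  k=0: S(0,0) = 55.0100
  k=1: S(1,0) = 67.8646; S(1,1) = 44.5902
  k=2: S(2,0) = 83.7231; S(2,1) = 55.0100; S(2,2) = 36.1441
  k=3: S(3,0) = 103.2874; S(3,1) = 67.8646; S(3,2) = 44.5902; S(3,3) = 29.2979
Terminal payoffs V(N, i) = max(K - S_T, 0):
  V(3,0) = 0.000000; V(3,1) = 0.000000; V(3,2) = 16.669761; V(3,3) = 31.962125
Backward induction: V(k, i) = exp(-r*dt) * [p * V(k+1, i) + (1-p) * V(k+1, i+1)].
  V(2,0) = exp(-r*dt) * [p*0.000000 + (1-p)*0.000000] = 0.000000
  V(2,1) = exp(-r*dt) * [p*0.000000 + (1-p)*16.669761] = 9.121854
  V(2,2) = exp(-r*dt) * [p*16.669761 + (1-p)*31.962125] = 25.008743
  V(1,0) = exp(-r*dt) * [p*0.000000 + (1-p)*9.121854] = 4.991566
  V(1,1) = exp(-r*dt) * [p*9.121854 + (1-p)*25.008743] = 17.799363
  V(0,0) = exp(-r*dt) * [p*4.991566 + (1-p)*17.799363] = 11.991389


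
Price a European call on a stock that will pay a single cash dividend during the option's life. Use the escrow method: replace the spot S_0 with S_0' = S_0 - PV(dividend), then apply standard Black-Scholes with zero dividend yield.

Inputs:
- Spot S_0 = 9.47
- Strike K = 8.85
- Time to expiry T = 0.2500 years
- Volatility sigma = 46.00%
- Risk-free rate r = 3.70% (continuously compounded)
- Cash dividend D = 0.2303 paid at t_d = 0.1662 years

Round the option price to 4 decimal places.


Answer: Price = 1.0820

Derivation:
PV(D) = D * exp(-r * t_d) = 0.2303 * 0.99386947 = 0.22888814
S_0' = S_0 - PV(D) = 9.4700 - 0.22888814 = 9.24111186
d1 = (ln(S_0'/K) + (r + sigma^2/2)*T) / (sigma*sqrt(T)) = 0.34323805
d2 = d1 - sigma*sqrt(T) = 0.11323805
exp(-rT) = 0.99079265
N(d1) = 0.63429031; N(d2) = 0.54507908
C = S_0' * N(d1) - K * exp(-rT) * N(d2) = 9.24111186 * 0.63429031 - 8.8500 * 0.99079265 * 0.54507908 = 1.0820


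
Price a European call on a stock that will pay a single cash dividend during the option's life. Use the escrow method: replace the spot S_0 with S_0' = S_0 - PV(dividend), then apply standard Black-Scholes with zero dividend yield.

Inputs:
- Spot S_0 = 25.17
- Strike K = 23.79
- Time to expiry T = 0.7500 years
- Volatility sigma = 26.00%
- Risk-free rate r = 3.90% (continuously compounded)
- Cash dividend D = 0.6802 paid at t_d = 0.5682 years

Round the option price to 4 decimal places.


PV(D) = D * exp(-r * t_d) = 0.6802 * 0.97808392 = 0.66529269
S_0' = S_0 - PV(D) = 25.1700 - 0.66529269 = 24.50470731
d1 = (ln(S_0'/K) + (r + sigma^2/2)*T) / (sigma*sqrt(T)) = 0.37394493
d2 = d1 - sigma*sqrt(T) = 0.14877832
exp(-rT) = 0.97117364
N(d1) = 0.64577736; N(d2) = 0.55913572
C = S_0' * N(d1) - K * exp(-rT) * N(d2) = 24.50470731 * 0.64577736 - 23.7900 * 0.97117364 * 0.55913572 = 2.9062

Answer: Price = 2.9062


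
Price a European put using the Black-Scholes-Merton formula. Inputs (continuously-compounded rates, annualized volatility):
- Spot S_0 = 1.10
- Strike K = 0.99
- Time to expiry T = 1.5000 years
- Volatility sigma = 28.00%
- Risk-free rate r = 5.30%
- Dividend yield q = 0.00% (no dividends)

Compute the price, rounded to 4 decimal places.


d1 = (ln(S/K) + (r - q + 0.5*sigma^2) * T) / (sigma * sqrt(T)) = 0.71052849
d2 = d1 - sigma * sqrt(T) = 0.36759993
exp(-rT) = 0.92357802; exp(-qT) = 1.00000000
P = K * exp(-rT) * N(-d2) - S_0 * exp(-qT) * N(-d1)
N(-d1) = 0.23868823; N(-d2) = 0.35658578
P = 0.9900 * 0.92357802 * 0.35658578 - 1.1000 * 1.00000000 * 0.23868823 = 0.0635

Answer: Price = 0.0635


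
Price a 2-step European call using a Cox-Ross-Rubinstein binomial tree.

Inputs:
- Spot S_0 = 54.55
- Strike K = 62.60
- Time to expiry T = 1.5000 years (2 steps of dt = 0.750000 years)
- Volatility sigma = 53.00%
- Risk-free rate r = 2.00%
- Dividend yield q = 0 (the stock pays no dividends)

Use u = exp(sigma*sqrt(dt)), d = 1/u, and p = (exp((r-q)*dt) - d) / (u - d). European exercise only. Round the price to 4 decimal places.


Answer: Price = V(0,0) = 11.6713

Derivation:
dt = T/N = 0.750000
u = exp(sigma*sqrt(dt)) = 1.582480; d = 1/u = 0.631919
p = (exp((r-q)*dt) - d) / (u - d) = 0.403124
Discount per step: exp(-r*dt) = 0.985112
Stock lattice S(k, i) with i counting down-moves:
  k=0: S(0,0) = 54.5500
  k=1: S(1,0) = 86.3243; S(1,1) = 34.4712
  k=2: S(2,0) = 136.6065; S(2,1) = 54.5500; S(2,2) = 21.7830
Terminal payoffs V(N, i) = max(S_T - K, 0):
  V(2,0) = 74.006515; V(2,1) = 0.000000; V(2,2) = 0.000000
Backward induction: V(k, i) = exp(-r*dt) * [p * V(k+1, i) + (1-p) * V(k+1, i+1)].
  V(1,0) = exp(-r*dt) * [p*74.006515 + (1-p)*0.000000] = 29.389615
  V(1,1) = exp(-r*dt) * [p*0.000000 + (1-p)*0.000000] = 0.000000
  V(0,0) = exp(-r*dt) * [p*29.389615 + (1-p)*0.000000] = 11.671263


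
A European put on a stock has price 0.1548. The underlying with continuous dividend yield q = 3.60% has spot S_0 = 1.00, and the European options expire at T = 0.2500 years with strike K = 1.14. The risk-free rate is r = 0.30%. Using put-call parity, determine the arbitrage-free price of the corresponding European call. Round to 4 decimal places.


Answer: Call price = 0.0067

Derivation:
Put-call parity: C - P = S_0 * exp(-qT) - K * exp(-rT).
S_0 * exp(-qT) = 1.0000 * 0.99104038 = 0.99104038
K * exp(-rT) = 1.1400 * 0.99925028 = 1.13914532
C = P + S*exp(-qT) - K*exp(-rT)
C = 0.1548 + 0.99104038 - 1.13914532 = 0.0067


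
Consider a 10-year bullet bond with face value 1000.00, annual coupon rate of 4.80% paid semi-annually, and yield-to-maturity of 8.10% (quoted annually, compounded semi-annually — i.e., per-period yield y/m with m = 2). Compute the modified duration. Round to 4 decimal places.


Coupon per period c = face * coupon_rate / m = 24.000000
Periods per year m = 2; per-period yield y/m = 0.040500
Number of cashflows N = 20
Cashflows (t years, CF_t, discount factor 1/(1+y/m)^(m*t), PV):
  t = 0.5000: CF_t = 24.000000, DF = 0.961076, PV = 23.065834
  t = 1.0000: CF_t = 24.000000, DF = 0.923668, PV = 22.168029
  t = 1.5000: CF_t = 24.000000, DF = 0.887715, PV = 21.305169
  t = 2.0000: CF_t = 24.000000, DF = 0.853162, PV = 20.475895
  t = 2.5000: CF_t = 24.000000, DF = 0.819954, PV = 19.678900
  t = 3.0000: CF_t = 24.000000, DF = 0.788039, PV = 18.912926
  t = 3.5000: CF_t = 24.000000, DF = 0.757365, PV = 18.176767
  t = 4.0000: CF_t = 24.000000, DF = 0.727886, PV = 17.469262
  t = 4.5000: CF_t = 24.000000, DF = 0.699554, PV = 16.789296
  t = 5.0000: CF_t = 24.000000, DF = 0.672325, PV = 16.135796
  t = 5.5000: CF_t = 24.000000, DF = 0.646156, PV = 15.507733
  t = 6.0000: CF_t = 24.000000, DF = 0.621005, PV = 14.904116
  t = 6.5000: CF_t = 24.000000, DF = 0.596833, PV = 14.323994
  t = 7.0000: CF_t = 24.000000, DF = 0.573602, PV = 13.766453
  t = 7.5000: CF_t = 24.000000, DF = 0.551276, PV = 13.230613
  t = 8.0000: CF_t = 24.000000, DF = 0.529818, PV = 12.715630
  t = 8.5000: CF_t = 24.000000, DF = 0.509196, PV = 12.220692
  t = 9.0000: CF_t = 24.000000, DF = 0.489376, PV = 11.745019
  t = 9.5000: CF_t = 24.000000, DF = 0.470328, PV = 11.287861
  t = 10.0000: CF_t = 1024.000000, DF = 0.452021, PV = 462.869181
Price P = sum_t PV_t = 776.749168
First compute Macaulay numerator sum_t t * PV_t:
  t * PV_t at t = 0.5000: 11.532917
  t * PV_t at t = 1.0000: 22.168029
  t * PV_t at t = 1.5000: 31.957754
  t * PV_t at t = 2.0000: 40.951791
  t * PV_t at t = 2.5000: 49.197250
  t * PV_t at t = 3.0000: 56.738779
  t * PV_t at t = 3.5000: 63.618686
  t * PV_t at t = 4.0000: 69.877049
  t * PV_t at t = 4.5000: 75.551831
  t * PV_t at t = 5.0000: 80.678980
  t * PV_t at t = 5.5000: 85.292531
  t * PV_t at t = 6.0000: 89.424697
  t * PV_t at t = 6.5000: 93.105964
  t * PV_t at t = 7.0000: 96.365171
  t * PV_t at t = 7.5000: 99.229599
  t * PV_t at t = 8.0000: 101.725042
  t * PV_t at t = 8.5000: 103.875883
  t * PV_t at t = 9.0000: 105.705170
  t * PV_t at t = 9.5000: 107.234675
  t * PV_t at t = 10.0000: 4628.691814
Macaulay duration D = 6012.923612 / 776.749168 = 7.741139
Modified duration = D / (1 + y/m) = 7.741139 / (1 + 0.040500) = 7.439826

Answer: Modified duration = 7.4398


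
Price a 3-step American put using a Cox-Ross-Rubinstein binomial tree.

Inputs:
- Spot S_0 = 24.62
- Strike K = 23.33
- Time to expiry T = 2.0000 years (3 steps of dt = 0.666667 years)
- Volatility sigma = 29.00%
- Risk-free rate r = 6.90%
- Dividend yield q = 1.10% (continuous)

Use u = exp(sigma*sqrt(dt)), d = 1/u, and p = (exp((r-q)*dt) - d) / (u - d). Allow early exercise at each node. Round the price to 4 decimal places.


dt = T/N = 0.666667
u = exp(sigma*sqrt(dt)) = 1.267167; d = 1/u = 0.789162
p = (exp((r-q)*dt) - d) / (u - d) = 0.523555
Discount per step: exp(-r*dt) = 0.955042
Stock lattice S(k, i) with i counting down-moves:
  k=0: S(0,0) = 24.6200
  k=1: S(1,0) = 31.1977; S(1,1) = 19.4292
  k=2: S(2,0) = 39.5327; S(2,1) = 24.6200; S(2,2) = 15.3328
  k=3: S(3,0) = 50.0945; S(3,1) = 31.1977; S(3,2) = 19.4292; S(3,3) = 12.1000
Terminal payoffs V(N, i) = max(K - S_T, 0):
  V(3,0) = 0.000000; V(3,1) = 0.000000; V(3,2) = 3.900838; V(3,3) = 11.229980
Backward induction: V(k, i) = exp(-r*dt) * [p * V(k+1, i) + (1-p) * V(k+1, i+1)]; then take max(V_cont, immediate exercise) for American.
  V(2,0) = exp(-r*dt) * [p*0.000000 + (1-p)*0.000000] = 0.000000; exercise = 0.000000; V(2,0) = max -> 0.000000
  V(2,1) = exp(-r*dt) * [p*0.000000 + (1-p)*3.900838] = 1.774979; exercise = 0.000000; V(2,1) = max -> 1.774979
  V(2,2) = exp(-r*dt) * [p*3.900838 + (1-p)*11.229980] = 7.060407; exercise = 7.997249; V(2,2) = max -> 7.997249
  V(1,0) = exp(-r*dt) * [p*0.000000 + (1-p)*1.774979] = 0.807660; exercise = 0.000000; V(1,0) = max -> 0.807660
  V(1,1) = exp(-r*dt) * [p*1.774979 + (1-p)*7.997249] = 4.526468; exercise = 3.900838; V(1,1) = max -> 4.526468
  V(0,0) = exp(-r*dt) * [p*0.807660 + (1-p)*4.526468] = 2.463500; exercise = 0.000000; V(0,0) = max -> 2.463500

Answer: Price = V(0,0) = 2.4635


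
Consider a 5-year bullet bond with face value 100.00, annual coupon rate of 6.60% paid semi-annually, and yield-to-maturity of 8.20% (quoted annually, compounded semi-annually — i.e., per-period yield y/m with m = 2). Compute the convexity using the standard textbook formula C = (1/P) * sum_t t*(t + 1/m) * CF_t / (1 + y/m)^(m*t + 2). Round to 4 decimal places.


Answer: Convexity = 20.7836

Derivation:
Coupon per period c = face * coupon_rate / m = 3.300000
Periods per year m = 2; per-period yield y/m = 0.041000
Number of cashflows N = 10
Cashflows (t years, CF_t, discount factor 1/(1+y/m)^(m*t), PV):
  t = 0.5000: CF_t = 3.300000, DF = 0.960615, PV = 3.170029
  t = 1.0000: CF_t = 3.300000, DF = 0.922781, PV = 3.045177
  t = 1.5000: CF_t = 3.300000, DF = 0.886437, PV = 2.925242
  t = 2.0000: CF_t = 3.300000, DF = 0.851524, PV = 2.810030
  t = 2.5000: CF_t = 3.300000, DF = 0.817987, PV = 2.699357
  t = 3.0000: CF_t = 3.300000, DF = 0.785770, PV = 2.593042
  t = 3.5000: CF_t = 3.300000, DF = 0.754823, PV = 2.490915
  t = 4.0000: CF_t = 3.300000, DF = 0.725094, PV = 2.392809
  t = 4.5000: CF_t = 3.300000, DF = 0.696536, PV = 2.298568
  t = 5.0000: CF_t = 103.300000, DF = 0.669103, PV = 69.118297
Price P = sum_t PV_t = 93.543465
Convexity numerator sum_t t*(t + 1/m) * CF_t / (1+y/m)^(m*t + 2):
  t = 0.5000: term = 1.462621
  t = 1.0000: term = 4.215046
  t = 1.5000: term = 8.098070
  t = 2.0000: term = 12.965210
  t = 2.5000: term = 18.681859
  t = 3.0000: term = 25.124499
  t = 3.5000: term = 32.179953
  t = 4.0000: term = 39.744693
  t = 4.5000: term = 47.724175
  t = 5.0000: term = 1753.978483
Convexity = (1/P) * sum = 1944.174610 / 93.543465 = 20.783650


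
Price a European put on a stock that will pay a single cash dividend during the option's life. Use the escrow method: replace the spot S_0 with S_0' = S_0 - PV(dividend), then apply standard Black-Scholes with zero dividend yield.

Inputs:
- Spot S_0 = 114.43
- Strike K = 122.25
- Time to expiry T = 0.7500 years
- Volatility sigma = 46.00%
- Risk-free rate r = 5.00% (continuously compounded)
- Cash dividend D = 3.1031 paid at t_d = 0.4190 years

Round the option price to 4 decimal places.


PV(D) = D * exp(-r * t_d) = 3.1031 * 0.97926793 = 3.03876630
S_0' = S_0 - PV(D) = 114.4300 - 3.03876630 = 111.39123370
d1 = (ln(S_0'/K) + (r + sigma^2/2)*T) / (sigma*sqrt(T)) = 0.05981977
d2 = d1 - sigma*sqrt(T) = -0.33855191
exp(-rT) = 0.96319442
N(-d1) = 0.47614959; N(-d2) = 0.63252634
P = K * exp(-rT) * N(-d2) - S_0' * N(-d1) = 122.2500 * 0.96319442 * 0.63252634 - 111.39123370 * 0.47614959 = 21.4414

Answer: Price = 21.4414


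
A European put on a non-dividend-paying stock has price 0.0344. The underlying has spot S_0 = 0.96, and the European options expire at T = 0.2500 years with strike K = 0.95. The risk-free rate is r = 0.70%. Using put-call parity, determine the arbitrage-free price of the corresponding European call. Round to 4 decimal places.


Put-call parity: C - P = S_0 * exp(-qT) - K * exp(-rT).
S_0 * exp(-qT) = 0.9600 * 1.00000000 = 0.96000000
K * exp(-rT) = 0.9500 * 0.99825153 = 0.94833895
C = P + S*exp(-qT) - K*exp(-rT)
C = 0.0344 + 0.96000000 - 0.94833895 = 0.0461

Answer: Call price = 0.0461


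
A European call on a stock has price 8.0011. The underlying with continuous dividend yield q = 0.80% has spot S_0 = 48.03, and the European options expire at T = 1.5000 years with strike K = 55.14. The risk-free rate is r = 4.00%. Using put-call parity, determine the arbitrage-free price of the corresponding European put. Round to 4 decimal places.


Answer: Put price = 12.4729

Derivation:
Put-call parity: C - P = S_0 * exp(-qT) - K * exp(-rT).
S_0 * exp(-qT) = 48.0300 * 0.98807171 = 47.45708437
K * exp(-rT) = 55.1400 * 0.94176453 = 51.92889638
P = C - S*exp(-qT) + K*exp(-rT)
P = 8.0011 - 47.45708437 + 51.92889638 = 12.4729


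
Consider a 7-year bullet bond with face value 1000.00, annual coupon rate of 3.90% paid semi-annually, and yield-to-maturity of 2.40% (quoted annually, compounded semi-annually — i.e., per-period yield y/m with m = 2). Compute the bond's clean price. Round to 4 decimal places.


Coupon per period c = face * coupon_rate / m = 19.500000
Periods per year m = 2; per-period yield y/m = 0.012000
Number of cashflows N = 14
Cashflows (t years, CF_t, discount factor 1/(1+y/m)^(m*t), PV):
  t = 0.5000: CF_t = 19.500000, DF = 0.988142, PV = 19.268775
  t = 1.0000: CF_t = 19.500000, DF = 0.976425, PV = 19.040291
  t = 1.5000: CF_t = 19.500000, DF = 0.964847, PV = 18.814517
  t = 2.0000: CF_t = 19.500000, DF = 0.953406, PV = 18.591420
  t = 2.5000: CF_t = 19.500000, DF = 0.942101, PV = 18.370968
  t = 3.0000: CF_t = 19.500000, DF = 0.930930, PV = 18.153131
  t = 3.5000: CF_t = 19.500000, DF = 0.919891, PV = 17.937876
  t = 4.0000: CF_t = 19.500000, DF = 0.908983, PV = 17.725174
  t = 4.5000: CF_t = 19.500000, DF = 0.898205, PV = 17.514994
  t = 5.0000: CF_t = 19.500000, DF = 0.887554, PV = 17.307307
  t = 5.5000: CF_t = 19.500000, DF = 0.877030, PV = 17.102082
  t = 6.0000: CF_t = 19.500000, DF = 0.866630, PV = 16.899290
  t = 6.5000: CF_t = 19.500000, DF = 0.856354, PV = 16.698903
  t = 7.0000: CF_t = 1019.500000, DF = 0.846200, PV = 862.700511
Price P = sum_t PV_t = 1096.125239

Answer: Price = 1096.1252


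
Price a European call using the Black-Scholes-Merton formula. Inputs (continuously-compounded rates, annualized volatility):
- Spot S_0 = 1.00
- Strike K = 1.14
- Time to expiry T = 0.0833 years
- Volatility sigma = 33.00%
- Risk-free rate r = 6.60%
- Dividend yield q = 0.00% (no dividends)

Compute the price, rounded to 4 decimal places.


Answer: Price = 0.0044

Derivation:
d1 = (ln(S/K) + (r - q + 0.5*sigma^2) * T) / (sigma * sqrt(T)) = -1.27036987
d2 = d1 - sigma * sqrt(T) = -1.36561361
exp(-rT) = 0.99451729; exp(-qT) = 1.00000000
C = S_0 * exp(-qT) * N(d1) - K * exp(-rT) * N(d2)
N(d1) = 0.10197646; N(d2) = 0.08603014
C = 1.0000 * 1.00000000 * 0.10197646 - 1.1400 * 0.99451729 * 0.08603014 = 0.0044


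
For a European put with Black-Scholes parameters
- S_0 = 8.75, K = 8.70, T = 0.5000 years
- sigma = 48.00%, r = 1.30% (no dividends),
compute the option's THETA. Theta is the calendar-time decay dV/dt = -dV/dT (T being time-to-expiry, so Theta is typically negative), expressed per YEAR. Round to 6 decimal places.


Answer: Theta = -1.097828

Derivation:
d1 = 0.2057405984; d2 = -0.1336706565
phi(d1) = 0.3905875519; exp(-qT) = 1.0000000000; exp(-rT) = 0.9935210793
Theta = -S*exp(-qT)*phi(d1)*sigma/(2*sqrt(T)) + r*K*exp(-rT)*N(-d2) - q*S*exp(-qT)*N(-d1)
N(-d1) = 0.4184967720; N(-d2) = 0.5531684952; sqrt(T) = 0.7071067812
Term 1 = -8.7500 * 1.0000000000 * 0.3905875519 * 0.4800 / (2 * 0.7071067812) = -1.1599858477
Term 2 = 0.0130 * 8.7000 * 0.9935210793 * 0.5531684952 = 0.0621580138
Term 3 = 0 (no dividend yield, q = 0)
Theta = -1.1599858477 + (0.0621580138) + (0.0000000000) = -1.097828


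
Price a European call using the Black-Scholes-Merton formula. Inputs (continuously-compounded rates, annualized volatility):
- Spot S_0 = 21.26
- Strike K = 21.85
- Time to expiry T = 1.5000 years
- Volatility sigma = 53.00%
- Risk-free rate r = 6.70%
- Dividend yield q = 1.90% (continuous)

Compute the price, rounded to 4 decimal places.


d1 = (ln(S/K) + (r - q + 0.5*sigma^2) * T) / (sigma * sqrt(T)) = 0.39330710
d2 = d1 - sigma * sqrt(T) = -0.25580768
exp(-rT) = 0.90438511; exp(-qT) = 0.97190229
C = S_0 * exp(-qT) * N(d1) - K * exp(-rT) * N(d2)
N(d1) = 0.65295366; N(d2) = 0.39904967
C = 21.2600 * 0.97190229 * 0.65295366 - 21.8500 * 0.90438511 * 0.39904967 = 5.6062

Answer: Price = 5.6062


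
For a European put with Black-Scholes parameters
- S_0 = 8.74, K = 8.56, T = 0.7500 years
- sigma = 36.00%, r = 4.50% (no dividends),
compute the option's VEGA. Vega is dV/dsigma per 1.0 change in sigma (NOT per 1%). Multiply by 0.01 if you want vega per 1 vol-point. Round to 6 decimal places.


d1 = 0.3308858527; d2 = 0.0191167074
phi(d1) = 0.3776901015; exp(-qT) = 1.0000000000; exp(-rT) = 0.9668131777
Vega = S * exp(-qT) * phi(d1) * sqrt(T) = 8.7400 * 1.0000000000 * 0.3776901015 * 0.8660254038 = 2.858760

Answer: Vega = 2.858760
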